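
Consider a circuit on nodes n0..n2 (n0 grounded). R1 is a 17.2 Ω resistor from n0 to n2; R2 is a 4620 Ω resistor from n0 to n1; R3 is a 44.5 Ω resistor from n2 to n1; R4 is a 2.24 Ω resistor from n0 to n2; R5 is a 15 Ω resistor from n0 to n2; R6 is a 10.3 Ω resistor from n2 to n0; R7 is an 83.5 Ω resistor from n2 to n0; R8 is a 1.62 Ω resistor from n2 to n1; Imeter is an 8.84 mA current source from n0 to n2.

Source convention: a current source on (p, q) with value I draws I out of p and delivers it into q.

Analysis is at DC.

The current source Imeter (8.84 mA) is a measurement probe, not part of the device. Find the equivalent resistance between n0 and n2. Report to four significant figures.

Apply KCL at each of the 2 non-ground nodes and solve the resulting linear system.
Node n1: branches {R2, R3, R8} → V_1 = 0.01299
Node n2: branches {R1, R3, R4, R5, R6, R7, R8, Imeter} → V_2 = 0.01299

R_eq = 1.469 Ω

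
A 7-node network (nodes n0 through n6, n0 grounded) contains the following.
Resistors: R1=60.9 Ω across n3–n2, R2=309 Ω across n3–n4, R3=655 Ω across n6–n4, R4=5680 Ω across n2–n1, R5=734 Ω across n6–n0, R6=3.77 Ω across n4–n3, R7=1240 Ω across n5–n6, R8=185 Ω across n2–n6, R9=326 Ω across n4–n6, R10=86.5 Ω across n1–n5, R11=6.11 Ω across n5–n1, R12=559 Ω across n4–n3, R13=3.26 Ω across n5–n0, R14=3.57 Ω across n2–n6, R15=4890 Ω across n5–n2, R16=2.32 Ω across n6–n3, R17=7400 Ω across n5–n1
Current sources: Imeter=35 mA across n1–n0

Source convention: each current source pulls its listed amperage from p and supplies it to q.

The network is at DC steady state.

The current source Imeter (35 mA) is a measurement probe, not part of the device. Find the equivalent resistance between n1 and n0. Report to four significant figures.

Element admittances at DC:
  Y(R1) = 0.01642 S between n3,n2
  Y(R2) = 0.003236 S between n3,n4
  Y(R3) = 0.001527 S between n6,n4
  Y(R4) = 0.0001761 S between n2,n1
  Y(R5) = 0.001362 S between n6,n0
  Y(R6) = 0.2653 S between n4,n3
  Y(R7) = 0.0008065 S between n5,n6
  Y(R8) = 0.005405 S between n2,n6
  Y(R9) = 0.003067 S between n4,n6
  Y(R10) = 0.01156 S between n1,n5
  Y(R11) = 0.1637 S between n5,n1
  Y(R12) = 0.001789 S between n4,n3
  Y(R13) = 0.3067 S between n5,n0
  Y(R14) = 0.2801 S between n2,n6
  Y(R15) = 0.0002045 S between n5,n2
  Y(R16) = 0.4310 S between n6,n3
  Y(R17) = 0.0001351 S between n5,n1
  Imeter: injects 0.035 A into n0 (from n1)
Assemble and solve the 6×6 MNA system:
  V(n1)=-0.3131  V(n2)=-0.06690  V(n3)=-0.06673  V(n4)=-0.06673  V(n5)=-0.1138  V(n6)=-0.06673

R_eq = 8.947 Ω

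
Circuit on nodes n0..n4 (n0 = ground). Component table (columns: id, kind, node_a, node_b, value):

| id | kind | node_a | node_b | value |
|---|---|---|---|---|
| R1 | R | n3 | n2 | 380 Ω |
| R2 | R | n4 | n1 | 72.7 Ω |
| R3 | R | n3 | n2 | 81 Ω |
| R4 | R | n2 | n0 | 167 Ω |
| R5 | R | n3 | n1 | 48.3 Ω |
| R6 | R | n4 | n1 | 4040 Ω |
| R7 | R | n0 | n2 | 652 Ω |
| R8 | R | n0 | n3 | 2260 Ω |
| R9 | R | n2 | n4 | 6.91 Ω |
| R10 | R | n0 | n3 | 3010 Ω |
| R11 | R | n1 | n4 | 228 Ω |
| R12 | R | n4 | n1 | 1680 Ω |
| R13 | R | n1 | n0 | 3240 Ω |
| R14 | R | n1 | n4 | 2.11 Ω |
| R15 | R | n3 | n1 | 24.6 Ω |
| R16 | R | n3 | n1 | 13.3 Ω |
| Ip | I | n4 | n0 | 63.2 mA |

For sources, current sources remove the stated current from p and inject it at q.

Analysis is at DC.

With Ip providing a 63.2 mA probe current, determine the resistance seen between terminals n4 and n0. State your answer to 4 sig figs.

Element admittances at DC:
  Y(R1) = 0.002632 S between n3,n2
  Y(R2) = 0.01376 S between n4,n1
  Y(R3) = 0.01235 S between n3,n2
  Y(R4) = 0.005988 S between n2,n0
  Y(R5) = 0.02070 S between n3,n1
  Y(R6) = 0.0002475 S between n4,n1
  Y(R7) = 0.001534 S between n0,n2
  Y(R8) = 0.0004425 S between n0,n3
  Y(R9) = 0.1447 S between n2,n4
  Y(R10) = 0.0003322 S between n0,n3
  Y(R11) = 0.004386 S between n1,n4
  Y(R12) = 0.0005952 S between n4,n1
  Y(R13) = 0.0003086 S between n1,n0
  Y(R14) = 0.4739 S between n1,n4
  Y(R15) = 0.04065 S between n3,n1
  Y(R16) = 0.07519 S between n3,n1
  Ip: injects 0.0632 A into n0 (from n4)
Assemble and solve the 4×4 MNA system:
  V(n1)=-7.638  V(n2)=-7.309  V(n3)=-7.567  V(n4)=-7.663

R_eq = 121.2 Ω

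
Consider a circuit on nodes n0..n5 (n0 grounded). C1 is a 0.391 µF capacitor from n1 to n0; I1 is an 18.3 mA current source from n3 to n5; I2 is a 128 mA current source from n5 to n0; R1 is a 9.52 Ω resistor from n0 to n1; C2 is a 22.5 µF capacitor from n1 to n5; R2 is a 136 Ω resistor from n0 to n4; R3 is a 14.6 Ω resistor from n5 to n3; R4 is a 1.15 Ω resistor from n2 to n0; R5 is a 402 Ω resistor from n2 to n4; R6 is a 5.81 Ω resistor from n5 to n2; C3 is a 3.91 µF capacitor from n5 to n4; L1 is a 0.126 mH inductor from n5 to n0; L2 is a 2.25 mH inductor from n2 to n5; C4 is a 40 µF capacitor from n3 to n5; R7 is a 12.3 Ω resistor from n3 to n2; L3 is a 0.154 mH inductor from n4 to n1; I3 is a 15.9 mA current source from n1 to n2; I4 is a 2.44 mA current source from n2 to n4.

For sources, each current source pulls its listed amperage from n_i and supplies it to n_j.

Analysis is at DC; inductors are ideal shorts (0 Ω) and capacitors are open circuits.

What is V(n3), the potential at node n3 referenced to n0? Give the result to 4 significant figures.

-0.1222 V

MNA unknowns: 5 node voltages V₁..V_5 plus 3 source currents (L1, L2, L3)
C1: Y=0.000 on G[1,0]
I1: z[3]−=0.0183, z[5]+=0.0183
I2: z[5]−=0.128, z[0]+=0.128
R1: Y=0.1050 on G[0,1]
C2: Y=0.000 on G[1,5]
R2: Y=0.007353 on G[0,4]
R3: Y=0.06849 on G[5,3]
R4: Y=0.8696 on G[2,0]
R5: Y=0.002488 on G[2,4]
R6: Y=0.1721 on G[5,2]
C3: Y=0.000 on G[5,4]
L1: row V5−V0=0, i_L1 at 5,0
L2: row V2−V5=0, i_L2 at 2,5
C4: Y=0.000 on G[3,5]
R7: Y=0.08130 on G[3,2]
L3: row V4−V1=0, i_L3 at 4,1
I3: z[1]−=0.0159, z[2]+=0.0159
I4: z[2]−=0.00244, z[4]+=0.00244
solve → V1=-0.1172, V2=0.000, V3=-0.1222, V4=-0.1172, V5=0.000
aux → i_L1=-0.1148, i_L2=0.003236, i_L3=0.003593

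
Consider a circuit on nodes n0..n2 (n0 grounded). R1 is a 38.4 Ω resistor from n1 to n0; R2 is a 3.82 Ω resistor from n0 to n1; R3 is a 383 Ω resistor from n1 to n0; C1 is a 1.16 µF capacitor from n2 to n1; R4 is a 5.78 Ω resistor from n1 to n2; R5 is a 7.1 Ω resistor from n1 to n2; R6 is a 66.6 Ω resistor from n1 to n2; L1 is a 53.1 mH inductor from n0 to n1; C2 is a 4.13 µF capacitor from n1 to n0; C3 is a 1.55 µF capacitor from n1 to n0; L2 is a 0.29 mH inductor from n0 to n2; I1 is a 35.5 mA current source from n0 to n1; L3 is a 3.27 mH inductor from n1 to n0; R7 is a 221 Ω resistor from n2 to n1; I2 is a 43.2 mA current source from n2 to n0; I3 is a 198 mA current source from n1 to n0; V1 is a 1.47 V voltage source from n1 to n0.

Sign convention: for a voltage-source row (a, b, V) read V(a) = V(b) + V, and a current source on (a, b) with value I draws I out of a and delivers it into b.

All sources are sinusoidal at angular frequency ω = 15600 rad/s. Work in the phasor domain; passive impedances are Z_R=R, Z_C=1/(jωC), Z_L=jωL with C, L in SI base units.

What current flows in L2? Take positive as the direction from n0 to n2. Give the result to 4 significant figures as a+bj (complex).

Apply KCL at each of the 2 non-ground nodes and solve the resulting linear system.
Node n1: branches {R1, R2, R3, C1, R4, R5, R6, L1, C2, C3, I1, L3, R7, I3, V1} → V_1 = 1.470+0.000j
Node n2: branches {C1, R4, R5, R6, L2, R7, I2} → V_2 = 0.9426+0.6536j
Source currents: i(V1)=-0.7771+0.1087j

-0.1445+0.2084j A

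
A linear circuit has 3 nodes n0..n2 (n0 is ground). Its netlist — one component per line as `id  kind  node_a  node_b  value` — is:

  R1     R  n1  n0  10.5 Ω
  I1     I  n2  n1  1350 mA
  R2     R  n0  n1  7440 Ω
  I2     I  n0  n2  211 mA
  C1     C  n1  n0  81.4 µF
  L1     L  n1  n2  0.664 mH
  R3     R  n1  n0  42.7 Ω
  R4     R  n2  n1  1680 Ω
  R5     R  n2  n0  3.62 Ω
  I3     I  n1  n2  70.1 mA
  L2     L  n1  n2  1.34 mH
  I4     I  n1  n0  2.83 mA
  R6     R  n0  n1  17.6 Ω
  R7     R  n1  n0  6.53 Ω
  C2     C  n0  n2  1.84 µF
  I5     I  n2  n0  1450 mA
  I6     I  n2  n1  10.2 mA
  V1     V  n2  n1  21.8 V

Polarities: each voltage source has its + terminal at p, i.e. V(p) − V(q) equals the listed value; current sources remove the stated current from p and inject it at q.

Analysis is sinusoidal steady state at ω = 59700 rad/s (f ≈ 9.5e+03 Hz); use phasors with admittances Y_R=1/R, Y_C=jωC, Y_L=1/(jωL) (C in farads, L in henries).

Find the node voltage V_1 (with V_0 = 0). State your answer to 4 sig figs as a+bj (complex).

-0.6502+1.383j V

MNA unknowns: 2 node voltages V₁..V_2 plus 1 source current (V1)
R1: Y=0.09524+0.000j on G[1,0]
I1: z[2]−=1.35, z[1]+=1.35
R2: Y=0.0001344+0.000j on G[0,1]
I2: z[0]−=0.211, z[2]+=0.211
C1: Y=0.000+4.860j on G[1,0]
L1: Y=0.000-0.02523j on G[1,2]
R3: Y=0.02342+0.000j on G[1,0]
R4: Y=0.0005952+0.000j on G[2,1]
R5: Y=0.2762+0.000j on G[2,0]
I3: z[1]−=0.0701, z[2]+=0.0701
L2: Y=0.000-0.01250j on G[1,2]
I4: z[1]−=0.00283, z[0]+=0.00283
R6: Y=0.05682+0.000j on G[0,1]
R7: Y=0.1531+0.000j on G[1,0]
C2: Y=0.000+0.1098j on G[0,2]
I5: z[2]−=1.45, z[0]+=1.45
I6: z[2]−=0.0102, z[1]+=0.0102
V1: row V2−V1=21.8, i_V1 at 2,1
solve → V1=-0.6502+1.383j, V2=21.15+1.383j
aux → i_V1=-8.233-1.883j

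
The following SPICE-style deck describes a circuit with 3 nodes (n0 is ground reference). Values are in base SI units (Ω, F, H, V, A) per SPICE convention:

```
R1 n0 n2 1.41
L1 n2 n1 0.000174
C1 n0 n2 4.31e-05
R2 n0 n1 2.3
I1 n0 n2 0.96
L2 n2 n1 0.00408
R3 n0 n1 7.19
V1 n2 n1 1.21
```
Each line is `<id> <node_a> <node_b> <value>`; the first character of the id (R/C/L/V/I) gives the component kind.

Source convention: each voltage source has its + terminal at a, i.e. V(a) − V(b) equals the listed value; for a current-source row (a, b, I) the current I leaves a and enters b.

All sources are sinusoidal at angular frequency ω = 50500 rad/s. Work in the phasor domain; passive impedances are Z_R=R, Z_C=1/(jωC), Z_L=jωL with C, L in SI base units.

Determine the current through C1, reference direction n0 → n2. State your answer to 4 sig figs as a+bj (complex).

-1.228-0.7237j A

MNA unknowns: 2 node voltages V₁..V_2 plus 1 source current (V1)
R1: Y=0.7092+0.000j on G[0,2]
L1: Y=0.000-0.1138j on G[2,1]
C1: Y=0.000+2.177j on G[0,2]
R2: Y=0.4348+0.000j on G[0,1]
I1: z[0]−=0.96, z[2]+=0.96
L2: Y=0.000-0.004853j on G[2,1]
R3: Y=0.1391+0.000j on G[0,1]
V1: row V2−V1=1.21, i_V1 at 2,1
solve → V1=-0.8775-0.5641j, V2=0.3325-0.5641j
aux → i_V1=-0.5036-0.1801j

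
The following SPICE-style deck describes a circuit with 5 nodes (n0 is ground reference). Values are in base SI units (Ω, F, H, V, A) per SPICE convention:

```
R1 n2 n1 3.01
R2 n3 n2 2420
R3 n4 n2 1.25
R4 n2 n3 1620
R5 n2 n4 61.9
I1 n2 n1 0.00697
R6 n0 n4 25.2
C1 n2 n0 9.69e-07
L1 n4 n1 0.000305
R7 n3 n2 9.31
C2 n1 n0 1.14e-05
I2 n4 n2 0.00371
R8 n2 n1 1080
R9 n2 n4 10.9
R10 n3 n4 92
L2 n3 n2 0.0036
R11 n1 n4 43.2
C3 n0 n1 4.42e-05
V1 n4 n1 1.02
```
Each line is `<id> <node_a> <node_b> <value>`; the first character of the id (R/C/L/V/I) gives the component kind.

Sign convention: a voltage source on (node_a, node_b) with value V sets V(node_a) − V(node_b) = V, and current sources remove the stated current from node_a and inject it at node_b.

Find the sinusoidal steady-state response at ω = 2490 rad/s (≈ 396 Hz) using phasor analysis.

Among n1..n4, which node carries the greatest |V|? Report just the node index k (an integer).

4

MNA unknowns: 4 node voltages V₁..V_4 plus 1 source current (V1)
R1: Y=0.3322+0.000j on G[2,1]
R2: Y=0.0004132+0.000j on G[3,2]
R3: Y=0.8000+0.000j on G[4,2]
R4: Y=0.0006173+0.000j on G[2,3]
R5: Y=0.01616+0.000j on G[2,4]
I1: z[2]−=0.00697, z[1]+=0.00697
R6: Y=0.03968+0.000j on G[0,4]
C1: Y=0.000+0.002413j on G[2,0]
L1: Y=0.000-1.317j on G[4,1]
R7: Y=0.1074+0.000j on G[3,2]
C2: Y=0.000+0.02839j on G[1,0]
I2: z[4]−=0.00371, z[2]+=0.00371
R8: Y=0.0009259+0.000j on G[2,1]
R9: Y=0.09174+0.000j on G[2,4]
R10: Y=0.01087+0.000j on G[3,4]
L2: Y=0.000-0.1116j on G[3,2]
R11: Y=0.02315+0.000j on G[1,4]
C3: Y=0.000+0.1101j on G[0,1]
V1: row V4−V1=1.02, i_V1 at 4,1
solve → V1=-0.08685+0.2629j, V2=0.6595+0.2615j, V3=0.6727+0.2740j, V4=0.9331+0.2629j
aux → i_V1=-0.3156+1.332j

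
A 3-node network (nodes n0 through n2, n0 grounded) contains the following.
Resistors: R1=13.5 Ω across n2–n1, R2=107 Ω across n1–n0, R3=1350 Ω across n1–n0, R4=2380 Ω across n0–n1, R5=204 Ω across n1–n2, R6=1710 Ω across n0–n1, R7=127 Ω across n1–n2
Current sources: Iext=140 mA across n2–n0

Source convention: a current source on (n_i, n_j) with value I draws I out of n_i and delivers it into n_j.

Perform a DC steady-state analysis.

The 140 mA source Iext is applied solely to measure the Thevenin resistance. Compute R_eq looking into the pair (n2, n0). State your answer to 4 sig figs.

MNA unknowns: 2 node voltages V₁..V_2
R1: Y=0.07407 on G[2,1]
R2: Y=0.009346 on G[1,0]
R3: Y=0.0007407 on G[1,0]
R4: Y=0.0004202 on G[0,1]
R5: Y=0.004902 on G[1,2]
R6: Y=0.0005848 on G[0,1]
R7: Y=0.007874 on G[1,2]
Iext: z[2]−=0.14, z[0]+=0.14
solve → V1=-12.62, V2=-14.23

R_eq = 101.7 Ω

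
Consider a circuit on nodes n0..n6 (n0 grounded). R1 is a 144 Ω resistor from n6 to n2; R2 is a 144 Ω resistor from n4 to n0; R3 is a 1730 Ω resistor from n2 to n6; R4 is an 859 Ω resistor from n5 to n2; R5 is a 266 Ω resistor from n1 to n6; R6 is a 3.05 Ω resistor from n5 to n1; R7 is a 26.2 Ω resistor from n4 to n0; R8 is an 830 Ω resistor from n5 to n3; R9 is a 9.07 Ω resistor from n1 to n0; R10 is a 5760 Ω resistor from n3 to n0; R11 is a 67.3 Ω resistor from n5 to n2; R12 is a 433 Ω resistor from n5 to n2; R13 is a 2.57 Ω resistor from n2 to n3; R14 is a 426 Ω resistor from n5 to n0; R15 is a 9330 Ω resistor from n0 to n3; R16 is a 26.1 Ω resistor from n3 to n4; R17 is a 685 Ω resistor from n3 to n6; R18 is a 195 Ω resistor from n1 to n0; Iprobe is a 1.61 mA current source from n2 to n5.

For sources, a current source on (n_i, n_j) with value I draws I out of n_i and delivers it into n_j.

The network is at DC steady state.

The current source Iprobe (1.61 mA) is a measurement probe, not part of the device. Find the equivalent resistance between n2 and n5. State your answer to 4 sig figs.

R_eq = 26.30 Ω

Apply KCL at each of the 6 non-ground nodes and solve the resulting linear system.
Node n1: branches {R5, R6, R9, R18} → V_1 = 0.005727
Node n2: branches {R1, R3, R4, R11, R12, R13, Iprobe} → V_2 = -0.03428
Node n3: branches {R8, R10, R13, R15, R16, R17} → V_3 = -0.03237
Node n4: branches {R2, R7, R16} → V_4 = -0.01487
Node n5: branches {R4, R6, R8, R11, R12, R14, Iprobe} → V_5 = 0.008064
Node n6: branches {R1, R3, R5, R17} → V_6 = -0.02226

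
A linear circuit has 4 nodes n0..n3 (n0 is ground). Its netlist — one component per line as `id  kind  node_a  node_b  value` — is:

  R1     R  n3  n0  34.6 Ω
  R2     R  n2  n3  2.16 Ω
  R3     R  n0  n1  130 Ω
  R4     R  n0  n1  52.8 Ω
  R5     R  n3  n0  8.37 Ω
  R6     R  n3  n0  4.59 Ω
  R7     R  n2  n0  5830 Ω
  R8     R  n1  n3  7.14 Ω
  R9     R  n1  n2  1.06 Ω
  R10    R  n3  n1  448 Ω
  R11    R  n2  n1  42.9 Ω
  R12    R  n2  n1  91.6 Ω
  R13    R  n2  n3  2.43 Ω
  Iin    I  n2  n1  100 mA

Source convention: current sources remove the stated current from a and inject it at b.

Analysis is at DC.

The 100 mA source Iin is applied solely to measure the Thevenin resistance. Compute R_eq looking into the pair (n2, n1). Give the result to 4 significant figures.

R_eq = 0.8945 Ω

Apply KCL at each of the 3 non-ground nodes and solve the resulting linear system.
Node n1: branches {R3, R4, R8, R9, R10, R11, R12, Iin} → V_1 = 0.07002
Node n2: branches {R2, R7, R9, R11, R12, R13, Iin} → V_2 = -0.01943
Node n3: branches {R1, R2, R5, R6, R8, R10, R13} → V_3 = -0.005082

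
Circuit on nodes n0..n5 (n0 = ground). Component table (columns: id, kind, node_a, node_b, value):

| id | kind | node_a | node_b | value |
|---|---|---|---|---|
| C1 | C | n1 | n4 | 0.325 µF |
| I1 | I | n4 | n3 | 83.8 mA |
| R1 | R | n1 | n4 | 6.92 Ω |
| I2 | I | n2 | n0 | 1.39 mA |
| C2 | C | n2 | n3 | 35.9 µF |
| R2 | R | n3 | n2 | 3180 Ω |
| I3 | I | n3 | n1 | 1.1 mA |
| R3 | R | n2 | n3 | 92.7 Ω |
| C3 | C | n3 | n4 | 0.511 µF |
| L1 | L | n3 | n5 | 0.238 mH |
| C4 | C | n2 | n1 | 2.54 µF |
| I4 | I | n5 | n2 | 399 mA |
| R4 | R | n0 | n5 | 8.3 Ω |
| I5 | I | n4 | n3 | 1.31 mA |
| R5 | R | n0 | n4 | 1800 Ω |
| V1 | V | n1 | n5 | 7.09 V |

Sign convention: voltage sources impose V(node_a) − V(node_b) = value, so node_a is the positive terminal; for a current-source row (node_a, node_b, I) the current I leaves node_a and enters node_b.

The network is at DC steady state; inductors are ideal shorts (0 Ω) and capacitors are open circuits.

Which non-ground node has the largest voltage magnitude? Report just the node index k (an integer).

MNA unknowns: 5 node voltages V₁..V_5 plus 2 source currents (L1, V1)
C1: Y=0.000 on G[1,4]
I1: z[4]−=0.0838, z[3]+=0.0838
R1: Y=0.1445 on G[1,4]
I2: z[2]−=0.00139, z[0]+=0.00139
C2: Y=0.000 on G[2,3]
R2: Y=0.0003145 on G[3,2]
I3: z[3]−=0.0011, z[1]+=0.0011
R3: Y=0.01079 on G[2,3]
C3: Y=0.000 on G[3,4]
L1: row V3−V5=0, i_L1 at 3,5
C4: Y=0.000 on G[2,1]
I4: z[5]−=0.399, z[2]+=0.399
R4: Y=0.1205 on G[0,5]
I5: z[4]−=0.00131, z[3]+=0.00131
R5: Y=0.0005556 on G[0,4]
V1: row V1−V5=7.09, i_V1 at 1,5
solve → V1=7.049, V2=35.77, V3=-0.04121, V4=6.435, V5=-0.04121
aux → i_L1=0.4816, i_V1=-0.08759

2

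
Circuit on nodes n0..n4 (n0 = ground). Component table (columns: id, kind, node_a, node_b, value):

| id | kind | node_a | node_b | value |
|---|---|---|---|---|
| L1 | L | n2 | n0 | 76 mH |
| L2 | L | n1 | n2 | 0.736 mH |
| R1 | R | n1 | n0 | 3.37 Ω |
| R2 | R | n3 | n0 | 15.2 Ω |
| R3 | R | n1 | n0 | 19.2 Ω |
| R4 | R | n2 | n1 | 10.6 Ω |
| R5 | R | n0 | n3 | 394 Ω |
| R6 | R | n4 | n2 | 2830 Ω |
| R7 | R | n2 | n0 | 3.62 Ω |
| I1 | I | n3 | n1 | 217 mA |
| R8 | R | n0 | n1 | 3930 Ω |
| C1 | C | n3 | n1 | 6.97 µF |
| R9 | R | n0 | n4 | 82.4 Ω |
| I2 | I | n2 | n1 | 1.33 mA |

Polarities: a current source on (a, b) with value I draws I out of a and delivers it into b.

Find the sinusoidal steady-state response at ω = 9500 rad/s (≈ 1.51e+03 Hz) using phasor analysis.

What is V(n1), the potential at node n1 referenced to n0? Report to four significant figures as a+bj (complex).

0.2507-0.2073j V

MNA unknowns: 4 node voltages V₁..V_4
L1: Y=0.000-0.001385j on G[2,0]
L2: Y=0.000-0.1430j on G[1,2]
R1: Y=0.2967+0.000j on G[1,0]
R2: Y=0.06579+0.000j on G[3,0]
R3: Y=0.05208+0.000j on G[1,0]
R4: Y=0.09434+0.000j on G[2,1]
R5: Y=0.002538+0.000j on G[0,3]
R6: Y=0.0003534+0.000j on G[4,2]
R7: Y=0.2762+0.000j on G[2,0]
I1: z[3]−=0.217, z[1]+=0.217
R8: Y=0.0002545+0.000j on G[0,1]
C1: Y=0.000+0.06621j on G[3,1]
R9: Y=0.01214+0.000j on G[0,4]
I2: z[2]−=0.00133, z[1]+=0.00133
solve → V1=0.2507-0.2073j, V2=0.03333-0.1364j, V3=-1.413+1.612j, V4=0.0009431-0.003859j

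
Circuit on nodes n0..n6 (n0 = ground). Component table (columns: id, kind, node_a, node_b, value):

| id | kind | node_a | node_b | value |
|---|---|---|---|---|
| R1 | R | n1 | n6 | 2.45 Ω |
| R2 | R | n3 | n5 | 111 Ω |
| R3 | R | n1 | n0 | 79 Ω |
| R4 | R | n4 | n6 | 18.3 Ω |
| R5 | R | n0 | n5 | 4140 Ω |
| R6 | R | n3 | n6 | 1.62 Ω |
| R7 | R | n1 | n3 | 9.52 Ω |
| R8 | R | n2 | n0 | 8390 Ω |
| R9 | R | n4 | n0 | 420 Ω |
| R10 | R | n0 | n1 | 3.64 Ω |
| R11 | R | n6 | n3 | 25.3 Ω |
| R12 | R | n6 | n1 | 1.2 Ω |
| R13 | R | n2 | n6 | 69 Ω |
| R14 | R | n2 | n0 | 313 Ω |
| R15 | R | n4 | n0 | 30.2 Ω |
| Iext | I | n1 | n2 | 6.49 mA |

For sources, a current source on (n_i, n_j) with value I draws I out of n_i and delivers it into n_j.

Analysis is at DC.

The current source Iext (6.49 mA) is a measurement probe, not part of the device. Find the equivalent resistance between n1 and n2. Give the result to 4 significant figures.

R_eq = 56.78 Ω

Apply KCL at each of the 6 non-ground nodes and solve the resulting linear system.
Node n1: branches {R1, R3, R7, R10, R12, Iext} → V_1 = -0.004184
Node n2: branches {R8, R13, R14, Iext} → V_2 = 0.3643
Node n3: branches {R2, R6, R7, R11} → V_3 = -0.0007619
Node n4: branches {R4, R9, R15} → V_4 = -0.0001302
Node n5: branches {R2, R5} → V_5 = -0.0007420
Node n6: branches {R1, R4, R6, R11, R12, R13} → V_6 = -0.0002149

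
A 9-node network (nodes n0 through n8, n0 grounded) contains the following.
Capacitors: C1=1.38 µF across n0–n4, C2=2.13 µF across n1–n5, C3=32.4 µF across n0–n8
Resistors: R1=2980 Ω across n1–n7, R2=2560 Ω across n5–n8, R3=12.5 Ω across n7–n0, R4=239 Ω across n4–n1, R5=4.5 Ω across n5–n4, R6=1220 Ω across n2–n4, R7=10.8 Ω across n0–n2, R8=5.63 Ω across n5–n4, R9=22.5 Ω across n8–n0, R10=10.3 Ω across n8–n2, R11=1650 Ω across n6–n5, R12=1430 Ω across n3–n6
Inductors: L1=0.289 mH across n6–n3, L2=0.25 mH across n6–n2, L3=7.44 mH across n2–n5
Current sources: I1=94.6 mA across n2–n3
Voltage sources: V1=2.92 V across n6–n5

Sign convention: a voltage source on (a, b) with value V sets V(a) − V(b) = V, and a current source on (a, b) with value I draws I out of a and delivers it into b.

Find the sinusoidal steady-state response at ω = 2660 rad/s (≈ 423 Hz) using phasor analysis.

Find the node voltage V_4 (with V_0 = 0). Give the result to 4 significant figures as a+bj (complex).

Apply KCL at each of the 8 non-ground nodes and solve the resulting linear system.
Node n1: branches {R1, C2, R4} → V_1 = -2.713+0.03302j
Node n2: branches {I1, L2, R6, L3, R7, R10} → V_2 = 0.02894+0.06880j
Node n3: branches {L1, I1, R12} → V_3 = 0.1174+0.2055j
Node n4: branches {C1, R4, R5, R6, R8} → V_4 = -2.795+0.1570j
Node n5: branches {R2, C2, R5, L3, R8, R11, V1} → V_5 = -2.803+0.1328j
Node n6: branches {L1, L2, R11, R12, V1} → V_6 = 0.1174+0.1328j
Node n7: branches {R1, R3} → V_7 = -0.01133+0.0001379j
Node n8: branches {R2, C3, R9, R10} → V_8 = 0.02987+0.02929j
Source currents: i(V1)=-0.003439+0.1329j

-2.795+0.1570j V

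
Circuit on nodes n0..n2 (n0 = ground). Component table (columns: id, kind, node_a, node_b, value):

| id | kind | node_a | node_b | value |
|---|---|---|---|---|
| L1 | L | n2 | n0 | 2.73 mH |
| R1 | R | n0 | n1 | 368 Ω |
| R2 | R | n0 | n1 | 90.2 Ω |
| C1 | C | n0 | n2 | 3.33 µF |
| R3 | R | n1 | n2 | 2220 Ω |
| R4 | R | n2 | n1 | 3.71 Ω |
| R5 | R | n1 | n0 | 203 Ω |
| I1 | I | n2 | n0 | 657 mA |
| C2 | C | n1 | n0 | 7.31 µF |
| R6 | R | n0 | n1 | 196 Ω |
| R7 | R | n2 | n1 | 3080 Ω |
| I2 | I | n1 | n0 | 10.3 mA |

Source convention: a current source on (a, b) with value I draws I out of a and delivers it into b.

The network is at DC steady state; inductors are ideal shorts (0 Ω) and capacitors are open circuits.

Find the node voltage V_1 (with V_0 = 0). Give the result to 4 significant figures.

-0.03502 V

Apply KCL at each of the 2 non-ground nodes and solve the resulting linear system.
Node n1: branches {R1, R2, R3, R4, R5, C2, R6, R7, I2} → V_1 = -0.03502
Node n2: branches {L1, C1, R3, R4, I1, R7} → V_2 = 0.000
Source currents: i(L1)=-0.6665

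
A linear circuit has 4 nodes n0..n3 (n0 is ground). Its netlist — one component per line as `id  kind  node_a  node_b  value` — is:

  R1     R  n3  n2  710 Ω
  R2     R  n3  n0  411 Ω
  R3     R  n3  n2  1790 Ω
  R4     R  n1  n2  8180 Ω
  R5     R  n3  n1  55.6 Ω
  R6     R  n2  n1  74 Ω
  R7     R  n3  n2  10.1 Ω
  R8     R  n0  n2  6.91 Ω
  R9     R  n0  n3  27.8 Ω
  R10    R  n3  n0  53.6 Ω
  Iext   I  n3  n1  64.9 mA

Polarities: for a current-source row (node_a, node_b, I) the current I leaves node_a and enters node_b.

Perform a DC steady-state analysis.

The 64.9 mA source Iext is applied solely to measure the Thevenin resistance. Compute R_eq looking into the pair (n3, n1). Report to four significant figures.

Apply KCL at each of the 3 non-ground nodes and solve the resulting linear system.
Node n1: branches {R4, R5, R6, Iext} → V_1 = 1.999
Node n2: branches {R1, R3, R4, R6, R7, R8} → V_2 = 0.05288
Node n3: branches {R1, R2, R3, R5, R7, R9, R10, Iext} → V_3 = -0.1341

R_eq = 32.87 Ω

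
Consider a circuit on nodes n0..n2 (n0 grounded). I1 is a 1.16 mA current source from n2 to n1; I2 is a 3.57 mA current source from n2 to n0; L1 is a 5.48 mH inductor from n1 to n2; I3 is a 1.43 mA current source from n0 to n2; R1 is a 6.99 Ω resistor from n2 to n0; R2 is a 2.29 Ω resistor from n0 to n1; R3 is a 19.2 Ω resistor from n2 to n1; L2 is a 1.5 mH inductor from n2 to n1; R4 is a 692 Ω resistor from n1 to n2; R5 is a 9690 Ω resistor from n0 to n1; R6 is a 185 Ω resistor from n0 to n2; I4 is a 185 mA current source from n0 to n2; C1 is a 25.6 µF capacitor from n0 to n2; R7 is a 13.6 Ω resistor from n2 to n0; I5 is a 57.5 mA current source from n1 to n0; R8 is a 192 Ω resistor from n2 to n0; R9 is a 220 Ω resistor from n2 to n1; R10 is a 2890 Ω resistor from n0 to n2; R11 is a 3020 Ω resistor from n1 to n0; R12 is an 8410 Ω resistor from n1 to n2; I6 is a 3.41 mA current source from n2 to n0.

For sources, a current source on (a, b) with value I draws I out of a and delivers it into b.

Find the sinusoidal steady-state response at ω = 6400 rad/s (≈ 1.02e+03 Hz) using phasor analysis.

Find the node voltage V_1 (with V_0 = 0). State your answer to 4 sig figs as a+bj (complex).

Apply KCL at each of the 2 non-ground nodes and solve the resulting linear system.
Node n1: branches {I1, L1, R2, R3, L2, R4, R5, I5, R9, R11, R12} → V_1 = -0.02875-0.1602j
Node n2: branches {I1, I2, L1, I3, R1, R3, L2, R4, R6, I4, C1, R7, R8, R9, R10, R12, I6} → V_2 = 0.5352-0.07765j

-0.02875-0.1602j V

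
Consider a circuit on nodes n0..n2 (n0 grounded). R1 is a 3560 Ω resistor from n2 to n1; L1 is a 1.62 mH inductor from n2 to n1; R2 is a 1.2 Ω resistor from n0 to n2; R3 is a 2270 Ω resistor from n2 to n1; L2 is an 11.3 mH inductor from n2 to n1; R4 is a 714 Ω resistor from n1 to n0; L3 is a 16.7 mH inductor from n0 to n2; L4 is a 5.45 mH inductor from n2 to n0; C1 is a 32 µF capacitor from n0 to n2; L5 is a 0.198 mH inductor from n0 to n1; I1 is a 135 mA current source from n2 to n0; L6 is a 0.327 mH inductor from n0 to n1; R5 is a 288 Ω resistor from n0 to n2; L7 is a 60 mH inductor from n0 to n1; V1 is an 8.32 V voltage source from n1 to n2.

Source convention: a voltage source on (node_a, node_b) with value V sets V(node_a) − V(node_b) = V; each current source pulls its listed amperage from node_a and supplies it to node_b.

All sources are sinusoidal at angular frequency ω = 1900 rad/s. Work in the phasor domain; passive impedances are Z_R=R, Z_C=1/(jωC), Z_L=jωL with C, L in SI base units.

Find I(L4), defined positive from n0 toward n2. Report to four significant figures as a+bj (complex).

Apply KCL at each of the 2 non-ground nodes and solve the resulting linear system.
Node n1: branches {R1, L1, R3, L2, R4, L5, L6, L7, V1} → V_1 = 0.4167+1.491j
Node n2: branches {R1, L1, R2, R3, L2, L3, L4, C1, I1, R5, V1} → V_2 = -7.903+1.491j
Source currents: i(V1)=-6.384+4.870j

-0.1440-0.7632j A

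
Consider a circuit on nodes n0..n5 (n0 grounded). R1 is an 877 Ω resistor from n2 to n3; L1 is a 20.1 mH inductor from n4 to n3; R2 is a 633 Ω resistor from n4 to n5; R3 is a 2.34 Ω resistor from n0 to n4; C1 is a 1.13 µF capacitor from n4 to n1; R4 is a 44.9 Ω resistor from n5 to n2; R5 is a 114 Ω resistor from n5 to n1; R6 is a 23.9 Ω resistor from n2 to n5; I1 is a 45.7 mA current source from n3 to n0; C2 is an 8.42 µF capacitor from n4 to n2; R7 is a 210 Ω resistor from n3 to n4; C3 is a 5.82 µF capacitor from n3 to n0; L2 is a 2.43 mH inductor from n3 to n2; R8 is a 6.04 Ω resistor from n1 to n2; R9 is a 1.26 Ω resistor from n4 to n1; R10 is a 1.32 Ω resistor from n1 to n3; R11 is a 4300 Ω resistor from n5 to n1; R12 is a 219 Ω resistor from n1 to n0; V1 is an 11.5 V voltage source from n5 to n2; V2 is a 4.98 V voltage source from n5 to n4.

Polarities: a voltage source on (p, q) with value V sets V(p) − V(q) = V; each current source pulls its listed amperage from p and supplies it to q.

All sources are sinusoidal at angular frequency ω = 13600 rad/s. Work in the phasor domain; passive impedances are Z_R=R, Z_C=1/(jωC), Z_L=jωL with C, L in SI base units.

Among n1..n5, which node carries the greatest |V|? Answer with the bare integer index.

Apply KCL at each of the 5 non-ground nodes and solve the resulting linear system.
Node n1: branches {C1, R5, R8, R9, R10, R11, R12} → V_1 = -1.021+0.4472j
Node n2: branches {R1, R4, R6, C2, L2, R8, V1} → V_2 = -6.475+0.1857j
Node n3: branches {R1, L1, I1, R7, C3, L2, R10} → V_3 = -1.029+0.7626j
Node n4: branches {L1, R2, R3, C1, C2, R7, R9, V2} → V_4 = 0.04521+0.1857j
Node n5: branches {R2, R4, R5, R6, R11, V1, V2} → V_5 = 5.025+0.1857j
Source currents: i(V1)=-1.664-0.6258j, i(V2)=0.8644+0.6281j

2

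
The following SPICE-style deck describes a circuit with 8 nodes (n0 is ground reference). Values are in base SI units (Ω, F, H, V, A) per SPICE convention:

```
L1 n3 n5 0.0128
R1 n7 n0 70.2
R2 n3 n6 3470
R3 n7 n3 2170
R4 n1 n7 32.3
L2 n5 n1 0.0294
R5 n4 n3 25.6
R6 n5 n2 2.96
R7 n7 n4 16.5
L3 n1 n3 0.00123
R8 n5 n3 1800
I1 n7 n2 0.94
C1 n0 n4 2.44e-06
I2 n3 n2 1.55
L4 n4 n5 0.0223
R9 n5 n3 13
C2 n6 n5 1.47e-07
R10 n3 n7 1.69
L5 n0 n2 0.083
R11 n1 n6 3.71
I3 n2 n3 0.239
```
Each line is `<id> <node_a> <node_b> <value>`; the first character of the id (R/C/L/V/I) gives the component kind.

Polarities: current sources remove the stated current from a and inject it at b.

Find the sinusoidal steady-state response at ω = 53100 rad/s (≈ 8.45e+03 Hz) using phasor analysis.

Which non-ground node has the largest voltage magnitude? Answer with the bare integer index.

2

MNA unknowns: 7 node voltages V₁..V_7
L1: Y=0.000-0.001471j on G[3,5]
R1: Y=0.01425+0.000j on G[7,0]
R2: Y=0.0002882+0.000j on G[3,6]
R3: Y=0.0004608+0.000j on G[7,3]
R4: Y=0.03096+0.000j on G[1,7]
L2: Y=0.000-0.0006406j on G[5,1]
R5: Y=0.03906+0.000j on G[4,3]
R6: Y=0.3378+0.000j on G[5,2]
R7: Y=0.06061+0.000j on G[7,4]
L3: Y=0.000-0.01531j on G[1,3]
R8: Y=0.0005556+0.000j on G[5,3]
I1: z[7]−=0.94, z[2]+=0.94
C1: Y=0.000+0.1296j on G[0,4]
I2: z[3]−=1.55, z[2]+=1.55
L4: Y=0.000-0.0008445j on G[4,5]
R9: Y=0.07692+0.000j on G[5,3]
C2: Y=0.000+0.007806j on G[6,5]
R10: Y=0.5917+0.000j on G[3,7]
L5: Y=0.000-0.0002269j on G[0,2]
R11: Y=0.2695+0.000j on G[1,6]
I3: z[2]−=0.239, z[3]+=0.239
solve → V1=-1.411+6.093j, V2=36.03-1.762j, V3=1.071+0.07152j, V4=0.02727-0.05784j, V5=29.37-1.786j, V6=-1.155+6.969j, V7=-0.4980+0.3259j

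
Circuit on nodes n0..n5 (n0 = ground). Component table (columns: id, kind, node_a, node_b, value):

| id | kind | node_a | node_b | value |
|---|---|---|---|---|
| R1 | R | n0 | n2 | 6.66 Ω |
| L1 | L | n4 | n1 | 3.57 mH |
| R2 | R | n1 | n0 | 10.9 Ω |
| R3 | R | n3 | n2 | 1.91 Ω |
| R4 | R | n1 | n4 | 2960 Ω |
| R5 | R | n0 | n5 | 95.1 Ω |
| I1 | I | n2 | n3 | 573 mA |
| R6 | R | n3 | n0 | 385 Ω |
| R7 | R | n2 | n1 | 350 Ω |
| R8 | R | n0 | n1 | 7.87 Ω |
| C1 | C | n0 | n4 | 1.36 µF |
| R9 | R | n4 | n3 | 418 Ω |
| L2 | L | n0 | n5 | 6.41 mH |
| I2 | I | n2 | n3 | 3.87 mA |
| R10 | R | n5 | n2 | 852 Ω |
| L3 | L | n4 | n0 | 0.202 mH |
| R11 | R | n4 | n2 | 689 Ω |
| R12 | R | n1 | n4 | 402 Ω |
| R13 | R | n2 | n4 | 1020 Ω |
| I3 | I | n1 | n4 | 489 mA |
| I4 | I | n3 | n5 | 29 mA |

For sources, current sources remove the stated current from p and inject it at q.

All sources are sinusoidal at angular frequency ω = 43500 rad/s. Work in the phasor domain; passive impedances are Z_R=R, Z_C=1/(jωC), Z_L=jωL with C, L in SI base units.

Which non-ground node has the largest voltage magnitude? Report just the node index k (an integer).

4

Apply KCL at each of the 5 non-ground nodes and solve the resulting linear system.
Node n1: branches {L1, R2, R4, R7, R8, R12, I3} → V_1 = -1.947+0.02427j
Node n2: branches {R1, R3, I1, R7, I2, R10, R11, R13} → V_2 = -0.2072+0.2388j
Node n3: branches {R3, I1, R6, R9, I2, I4} → V_3 = 0.8347+0.2721j
Node n4: branches {L1, R4, C1, R9, L3, R11, R12, R13, I3} → V_4 = 0.7562+7.848j
Node n5: branches {R5, L2, R10, I4} → V_5 = 2.242+0.7118j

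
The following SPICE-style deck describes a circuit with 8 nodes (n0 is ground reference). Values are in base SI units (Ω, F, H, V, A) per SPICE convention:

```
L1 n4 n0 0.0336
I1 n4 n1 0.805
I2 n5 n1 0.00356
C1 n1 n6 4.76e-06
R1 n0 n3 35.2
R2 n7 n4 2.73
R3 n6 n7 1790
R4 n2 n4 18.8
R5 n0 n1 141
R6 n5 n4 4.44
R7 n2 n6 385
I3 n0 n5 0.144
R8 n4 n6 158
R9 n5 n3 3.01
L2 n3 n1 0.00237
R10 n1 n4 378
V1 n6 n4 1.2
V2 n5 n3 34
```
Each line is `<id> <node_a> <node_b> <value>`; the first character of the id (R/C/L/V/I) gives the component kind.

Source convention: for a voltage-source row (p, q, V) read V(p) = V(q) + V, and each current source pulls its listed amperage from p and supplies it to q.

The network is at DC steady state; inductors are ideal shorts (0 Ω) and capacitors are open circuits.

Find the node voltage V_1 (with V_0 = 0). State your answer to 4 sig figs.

-25.47 V

MNA unknowns: 7 node voltages V₁..V_7 plus 4 source currents (L1, L2, V1, V2)
L1: row V4−V0=0, i_L1 at 4,0
I1: z[4]−=0.805, z[1]+=0.805
I2: z[5]−=0.00356, z[1]+=0.00356
C1: Y=0.000 on G[1,6]
R1: Y=0.02841 on G[0,3]
R2: Y=0.3663 on G[7,4]
R3: Y=0.0005587 on G[6,7]
R4: Y=0.05319 on G[2,4]
R5: Y=0.007092 on G[0,1]
R6: Y=0.2252 on G[5,4]
R7: Y=0.002597 on G[2,6]
I3: z[0]−=0.144, z[5]+=0.144
R8: Y=0.006329 on G[4,6]
R9: Y=0.3322 on G[5,3]
L2: row V3−V1=0, i_L2 at 3,1
R10: Y=0.002646 on G[1,4]
V1: row V6−V4=1.2, i_V1 at 6,4
V2: row V5−V3=34, i_V2 at 5,3
solve → V1=-25.47, V2=0.05587, V3=-25.47, V4=0.000, V5=8.528, V6=1.200, V7=0.001827
aux → i_L1=1.048, i_L2=-1.057, i_V1=-0.01124, i_V2=-13.08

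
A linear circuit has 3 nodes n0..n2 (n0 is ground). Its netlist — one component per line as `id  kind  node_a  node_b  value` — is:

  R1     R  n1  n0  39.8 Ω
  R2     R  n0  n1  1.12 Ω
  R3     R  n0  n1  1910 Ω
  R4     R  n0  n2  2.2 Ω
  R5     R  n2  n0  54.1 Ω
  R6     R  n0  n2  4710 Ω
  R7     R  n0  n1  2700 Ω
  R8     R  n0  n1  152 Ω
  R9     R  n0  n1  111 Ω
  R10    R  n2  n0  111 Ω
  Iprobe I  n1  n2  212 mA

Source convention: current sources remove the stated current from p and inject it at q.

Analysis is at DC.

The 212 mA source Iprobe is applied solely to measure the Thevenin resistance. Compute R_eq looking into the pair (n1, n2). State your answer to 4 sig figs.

R_eq = 3.144 Ω

MNA unknowns: 2 node voltages V₁..V_2
R1: Y=0.02513 on G[1,0]
R2: Y=0.8929 on G[0,1]
R3: Y=0.0005236 on G[0,1]
R4: Y=0.4545 on G[0,2]
R5: Y=0.01848 on G[2,0]
R6: Y=0.0002123 on G[0,2]
R7: Y=0.0003704 on G[0,1]
R8: Y=0.006579 on G[0,1]
R9: Y=0.009009 on G[0,1]
R10: Y=0.009009 on G[2,0]
Iprobe: z[1]−=0.212, z[2]+=0.212
solve → V1=-0.2269, V2=0.4396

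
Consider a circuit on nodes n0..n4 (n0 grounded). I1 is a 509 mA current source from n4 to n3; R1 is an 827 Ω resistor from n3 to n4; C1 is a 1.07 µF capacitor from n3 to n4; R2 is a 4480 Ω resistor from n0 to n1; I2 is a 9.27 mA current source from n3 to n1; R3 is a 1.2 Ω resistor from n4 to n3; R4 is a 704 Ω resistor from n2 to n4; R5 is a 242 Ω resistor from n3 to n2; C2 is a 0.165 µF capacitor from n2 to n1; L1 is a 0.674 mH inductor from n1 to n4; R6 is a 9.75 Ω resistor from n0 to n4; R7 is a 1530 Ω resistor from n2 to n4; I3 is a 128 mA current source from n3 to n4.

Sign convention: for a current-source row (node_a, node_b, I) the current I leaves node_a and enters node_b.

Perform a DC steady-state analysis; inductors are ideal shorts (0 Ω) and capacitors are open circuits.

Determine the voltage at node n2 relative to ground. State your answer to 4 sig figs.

Element admittances at DC:
  I1: injects 0.509 A into n3 (from n4)
  Y(R1) = 0.001209 S between n3,n4
  Y(C1) = 0.000 S between n3,n4
  Y(R2) = 0.0002232 S between n0,n1
  I2: injects 0.00927 A into n1 (from n3)
  Y(R3) = 0.8333 S between n4,n3
  Y(R4) = 0.001420 S between n2,n4
  Y(R5) = 0.004132 S between n3,n2
  Y(C2) = 0.000 S between n2,n1
  L1: short n1↔n4 (DC inductor)
  Y(R6) = 0.1026 S between n0,n4
  Y(R7) = 0.0006536 S between n2,n4
  I3: injects 0.128 A into n4 (from n3)
Assemble and solve the 5×5 MNA system:
  V(n1)=0.000  V(n2)=0.2961  V(n3)=0.4447  V(n4)=0.000
  i(L1)=0.009270

0.2961 V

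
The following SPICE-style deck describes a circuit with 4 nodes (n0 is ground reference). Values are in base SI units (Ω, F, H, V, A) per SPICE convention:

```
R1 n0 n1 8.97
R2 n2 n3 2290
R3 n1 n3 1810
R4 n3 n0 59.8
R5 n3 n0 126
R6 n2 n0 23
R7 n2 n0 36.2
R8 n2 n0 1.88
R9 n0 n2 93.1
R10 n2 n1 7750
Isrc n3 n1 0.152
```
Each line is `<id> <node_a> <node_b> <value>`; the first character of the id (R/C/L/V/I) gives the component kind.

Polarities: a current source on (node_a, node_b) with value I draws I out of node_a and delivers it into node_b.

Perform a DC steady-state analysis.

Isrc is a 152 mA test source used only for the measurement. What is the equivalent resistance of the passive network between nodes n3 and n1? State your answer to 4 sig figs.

Apply KCL at each of the 3 non-ground nodes and solve the resulting linear system.
Node n1: branches {R1, R3, R10, Isrc} → V_1 = 1.326
Node n2: branches {R2, R6, R7, R8, R9, R10} → V_2 = -0.003914
Node n3: branches {R2, R3, R4, R5, Isrc} → V_3 = -5.898

R_eq = 47.53 Ω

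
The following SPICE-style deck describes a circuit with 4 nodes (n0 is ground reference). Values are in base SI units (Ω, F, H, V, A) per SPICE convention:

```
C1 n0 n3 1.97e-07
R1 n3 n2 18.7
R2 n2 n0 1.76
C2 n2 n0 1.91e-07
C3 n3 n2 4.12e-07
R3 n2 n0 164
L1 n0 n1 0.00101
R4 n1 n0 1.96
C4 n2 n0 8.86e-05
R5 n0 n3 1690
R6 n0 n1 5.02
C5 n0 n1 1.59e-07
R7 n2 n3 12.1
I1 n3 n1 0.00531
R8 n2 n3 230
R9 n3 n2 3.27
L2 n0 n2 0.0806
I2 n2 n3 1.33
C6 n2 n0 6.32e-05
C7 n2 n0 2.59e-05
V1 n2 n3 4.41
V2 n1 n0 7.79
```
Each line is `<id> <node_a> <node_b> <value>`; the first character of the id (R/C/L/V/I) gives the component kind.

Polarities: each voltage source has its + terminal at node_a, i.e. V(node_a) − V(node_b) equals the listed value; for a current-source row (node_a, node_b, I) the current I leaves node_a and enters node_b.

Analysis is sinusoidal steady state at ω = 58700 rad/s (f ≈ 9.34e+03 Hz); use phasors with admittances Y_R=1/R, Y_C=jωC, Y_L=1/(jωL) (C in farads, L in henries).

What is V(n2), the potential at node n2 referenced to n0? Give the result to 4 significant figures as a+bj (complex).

0.004850+0.0005250j V

Apply KCL at each of the 3 non-ground nodes and solve the resulting linear system.
Node n1: branches {L1, R4, R6, C5, I1, V2} → V_1 = 7.790+0.000j
Node n2: branches {R1, R2, C2, C3, R3, C4, R7, R8, R9, L2, I2, C6, C7, V1} → V_2 = 0.004850+0.0005250j
Node n3: branches {C1, R1, C3, R5, R7, I1, R8, R9, I2, V1} → V_3 = -4.405+0.0005250j
Source currents: i(V1)=-3.295-0.1576j, i(V2)=-5.521+0.05869j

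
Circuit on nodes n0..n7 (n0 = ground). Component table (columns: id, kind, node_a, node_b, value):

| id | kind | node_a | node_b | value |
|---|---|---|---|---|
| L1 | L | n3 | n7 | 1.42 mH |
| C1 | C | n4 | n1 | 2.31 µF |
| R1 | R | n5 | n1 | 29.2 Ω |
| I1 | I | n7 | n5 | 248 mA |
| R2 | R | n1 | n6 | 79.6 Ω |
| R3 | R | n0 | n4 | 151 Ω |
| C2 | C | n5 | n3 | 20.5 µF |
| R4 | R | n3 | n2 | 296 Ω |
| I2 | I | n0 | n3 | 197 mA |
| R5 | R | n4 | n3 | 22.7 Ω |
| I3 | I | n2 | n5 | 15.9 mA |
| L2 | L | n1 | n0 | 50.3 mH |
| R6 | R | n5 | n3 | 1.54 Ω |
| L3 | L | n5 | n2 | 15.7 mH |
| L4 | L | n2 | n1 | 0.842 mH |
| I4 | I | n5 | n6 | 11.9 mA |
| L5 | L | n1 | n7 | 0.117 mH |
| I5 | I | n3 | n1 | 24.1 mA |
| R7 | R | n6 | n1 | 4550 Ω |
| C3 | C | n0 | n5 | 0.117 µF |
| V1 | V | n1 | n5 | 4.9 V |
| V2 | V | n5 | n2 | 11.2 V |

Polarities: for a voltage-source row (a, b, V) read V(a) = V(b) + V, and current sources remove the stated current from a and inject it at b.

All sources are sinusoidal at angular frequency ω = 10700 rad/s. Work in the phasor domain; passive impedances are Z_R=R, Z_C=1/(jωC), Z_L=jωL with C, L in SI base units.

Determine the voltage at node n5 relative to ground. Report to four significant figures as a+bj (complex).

Element admittances at ω=10700 rad/s:
  Y(L1) = 0.000-0.06582j S between n3,n7
  Y(C1) = 0.000+0.02472j S between n4,n1
  Y(R1) = 0.03425+0.000j S between n5,n1
  I1: injects 0.248 A into n5 (from n7)
  Y(R2) = 0.01256+0.000j S between n1,n6
  Y(R3) = 0.006623+0.000j S between n0,n4
  Y(C2) = 0.000+0.2193j S between n5,n3
  Y(R4) = 0.003378+0.000j S between n3,n2
  I2: injects 0.197 A into n3 (from n0)
  Y(R5) = 0.04405+0.000j S between n4,n3
  I3: injects 0.0159 A into n5 (from n2)
  Y(L2) = 0.000-0.001858j S between n1,n0
  Y(R6) = 0.6494+0.000j S between n5,n3
  Y(L3) = 0.000-0.005953j S between n5,n2
  Y(L4) = 0.000-0.1110j S between n2,n1
  I4: injects 0.0119 A into n6 (from n5)
  Y(L5) = 0.000-0.7988j S between n1,n7
  I5: injects 0.0241 A into n1 (from n3)
  Y(R7) = 0.0002198+0.000j S between n6,n1
  Y(C3) = 0.000+0.001252j S between n0,n5
  V1: constraint V(n1)−V(n5) = 4.9
  V2: constraint V(n5)−V(n2) = 11.2
Assemble and solve the 9×9 MNA system:
  V(n1)=37.18+0.9664j  V(n2)=21.08+0.9664j  V(n3)=32.23+0.7616j  V(n4)=29.66+4.329j  V(n5)=32.28+0.9664j  V(n6)=38.11+0.9664j  V(n7)=36.80+0.6639j
  i(V1)=-0.4583+1.971j  i(V2)=-0.02178+1.854j

32.28+0.9664j V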